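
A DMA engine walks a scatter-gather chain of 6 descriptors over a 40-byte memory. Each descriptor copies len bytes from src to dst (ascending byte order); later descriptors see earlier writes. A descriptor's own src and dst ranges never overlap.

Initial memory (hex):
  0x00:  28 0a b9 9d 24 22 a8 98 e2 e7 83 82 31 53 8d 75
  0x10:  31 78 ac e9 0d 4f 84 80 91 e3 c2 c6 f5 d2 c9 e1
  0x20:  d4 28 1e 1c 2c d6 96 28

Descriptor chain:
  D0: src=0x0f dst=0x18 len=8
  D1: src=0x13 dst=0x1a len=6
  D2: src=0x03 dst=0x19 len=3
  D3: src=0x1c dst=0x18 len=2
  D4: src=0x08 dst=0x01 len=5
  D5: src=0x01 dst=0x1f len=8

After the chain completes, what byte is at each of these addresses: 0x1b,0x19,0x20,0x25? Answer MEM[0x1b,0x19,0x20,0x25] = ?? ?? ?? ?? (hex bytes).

MEM[0x1b,0x19,0x20,0x25] = 22 84 e7 98

#0 dst[0x18+8] := {0x75,0x31,0x78,0xac,0xe9,0x0d,0x4f,0x84}
#1 dst[0x1a+6] := {0xe9,0x0d,0x4f,0x84,0x80,0x75}
#2 dst[0x19+3] := {0x9d,0x24,0x22}
#3 dst[0x18+2] := {0x4f,0x84}
#4 dst[0x01+5] := {0xe2,0xe7,0x83,0x82,0x31}
#5 dst[0x1f+8] := {0xe2,0xe7,0x83,0x82,0x31,0xa8,0x98,0xe2}
query mem[0x1b]=0x22, mem[0x19]=0x84, mem[0x20]=0xe7, mem[0x25]=0x98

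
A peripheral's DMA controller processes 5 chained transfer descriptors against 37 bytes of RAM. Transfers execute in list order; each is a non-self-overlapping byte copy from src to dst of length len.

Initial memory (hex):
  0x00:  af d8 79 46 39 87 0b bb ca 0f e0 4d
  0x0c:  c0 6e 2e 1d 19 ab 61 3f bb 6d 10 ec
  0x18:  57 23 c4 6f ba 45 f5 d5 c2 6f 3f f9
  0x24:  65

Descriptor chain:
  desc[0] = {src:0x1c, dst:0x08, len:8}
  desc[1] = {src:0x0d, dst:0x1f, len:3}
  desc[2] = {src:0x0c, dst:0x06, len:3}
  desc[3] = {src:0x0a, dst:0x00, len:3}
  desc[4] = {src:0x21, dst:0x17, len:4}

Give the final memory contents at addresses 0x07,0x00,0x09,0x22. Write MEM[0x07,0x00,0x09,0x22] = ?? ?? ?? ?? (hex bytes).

MEM[0x07,0x00,0x09,0x22] = 6f f5 45 3f

[0] 0x1c->0x08 len=8 : ba 45 f5 d5 c2 6f 3f f9
[1] 0x0d->0x1f len=3 : 6f 3f f9
[2] 0x0c->0x06 len=3 : c2 6f 3f
[3] 0x0a->0x00 len=3 : f5 d5 c2
[4] 0x21->0x17 len=4 : f9 3f f9 65
query mem[0x07]=0x6f, mem[0x00]=0xf5, mem[0x09]=0x45, mem[0x22]=0x3f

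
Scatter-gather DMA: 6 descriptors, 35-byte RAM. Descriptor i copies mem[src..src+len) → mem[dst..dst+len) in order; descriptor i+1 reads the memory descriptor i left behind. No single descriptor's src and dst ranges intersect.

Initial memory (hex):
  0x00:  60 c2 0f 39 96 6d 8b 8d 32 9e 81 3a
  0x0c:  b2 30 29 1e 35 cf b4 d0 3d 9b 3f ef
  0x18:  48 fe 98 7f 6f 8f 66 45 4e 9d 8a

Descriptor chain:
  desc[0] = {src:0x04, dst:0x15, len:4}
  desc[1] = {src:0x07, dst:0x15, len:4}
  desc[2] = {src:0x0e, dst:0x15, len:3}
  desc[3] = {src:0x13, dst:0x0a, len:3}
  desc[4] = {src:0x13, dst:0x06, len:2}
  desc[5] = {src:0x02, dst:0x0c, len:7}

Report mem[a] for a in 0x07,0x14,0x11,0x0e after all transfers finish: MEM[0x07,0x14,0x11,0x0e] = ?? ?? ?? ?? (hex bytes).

MEM[0x07,0x14,0x11,0x0e] = 3d 3d 3d 96

#0 dst[0x15+4] := {0x96,0x6d,0x8b,0x8d}
#1 dst[0x15+4] := {0x8d,0x32,0x9e,0x81}
#2 dst[0x15+3] := {0x29,0x1e,0x35}
#3 dst[0x0a+3] := {0xd0,0x3d,0x29}
#4 dst[0x06+2] := {0xd0,0x3d}
#5 dst[0x0c+7] := {0x0f,0x39,0x96,0x6d,0xd0,0x3d,0x32}
query mem[0x07]=0x3d, mem[0x14]=0x3d, mem[0x11]=0x3d, mem[0x0e]=0x96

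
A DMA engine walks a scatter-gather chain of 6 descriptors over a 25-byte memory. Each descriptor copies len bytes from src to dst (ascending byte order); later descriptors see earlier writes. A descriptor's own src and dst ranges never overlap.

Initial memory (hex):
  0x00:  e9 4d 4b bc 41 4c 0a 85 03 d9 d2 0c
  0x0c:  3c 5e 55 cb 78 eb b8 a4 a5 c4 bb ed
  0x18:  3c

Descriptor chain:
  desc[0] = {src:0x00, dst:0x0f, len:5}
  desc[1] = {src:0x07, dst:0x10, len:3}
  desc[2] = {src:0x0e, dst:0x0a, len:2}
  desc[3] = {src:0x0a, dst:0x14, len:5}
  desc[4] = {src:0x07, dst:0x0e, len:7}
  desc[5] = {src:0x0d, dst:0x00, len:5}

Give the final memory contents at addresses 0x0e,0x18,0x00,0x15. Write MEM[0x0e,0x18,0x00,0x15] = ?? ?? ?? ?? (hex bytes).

MEM[0x0e,0x18,0x00,0x15] = 85 55 5e e9

#0 dst[0x0f+5] := {0xe9,0x4d,0x4b,0xbc,0x41}
#1 dst[0x10+3] := {0x85,0x03,0xd9}
#2 dst[0x0a+2] := {0x55,0xe9}
#3 dst[0x14+5] := {0x55,0xe9,0x3c,0x5e,0x55}
#4 dst[0x0e+7] := {0x85,0x03,0xd9,0x55,0xe9,0x3c,0x5e}
#5 dst[0x00+5] := {0x5e,0x85,0x03,0xd9,0x55}
query mem[0x0e]=0x85, mem[0x18]=0x55, mem[0x00]=0x5e, mem[0x15]=0xe9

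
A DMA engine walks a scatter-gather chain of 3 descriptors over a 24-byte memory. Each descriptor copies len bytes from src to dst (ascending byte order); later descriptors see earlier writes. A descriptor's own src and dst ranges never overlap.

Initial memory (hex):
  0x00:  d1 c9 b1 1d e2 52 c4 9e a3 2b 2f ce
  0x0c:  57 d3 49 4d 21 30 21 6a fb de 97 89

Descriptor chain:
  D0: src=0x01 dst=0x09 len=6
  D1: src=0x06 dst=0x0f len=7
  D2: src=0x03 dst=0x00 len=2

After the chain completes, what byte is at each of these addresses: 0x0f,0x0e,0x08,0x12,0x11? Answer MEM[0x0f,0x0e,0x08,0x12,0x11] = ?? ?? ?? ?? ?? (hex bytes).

MEM[0x0f,0x0e,0x08,0x12,0x11] = c4 c4 a3 c9 a3

  after D0: wrote 6B at 0x09 = c9b11de252c4
  after D1: wrote 7B at 0x0f = c49ea3c9b11de2
  after D2: wrote 2B at 0x00 = 1de2
query mem[0x0f]=0xc4, mem[0x0e]=0xc4, mem[0x08]=0xa3, mem[0x12]=0xc9, mem[0x11]=0xa3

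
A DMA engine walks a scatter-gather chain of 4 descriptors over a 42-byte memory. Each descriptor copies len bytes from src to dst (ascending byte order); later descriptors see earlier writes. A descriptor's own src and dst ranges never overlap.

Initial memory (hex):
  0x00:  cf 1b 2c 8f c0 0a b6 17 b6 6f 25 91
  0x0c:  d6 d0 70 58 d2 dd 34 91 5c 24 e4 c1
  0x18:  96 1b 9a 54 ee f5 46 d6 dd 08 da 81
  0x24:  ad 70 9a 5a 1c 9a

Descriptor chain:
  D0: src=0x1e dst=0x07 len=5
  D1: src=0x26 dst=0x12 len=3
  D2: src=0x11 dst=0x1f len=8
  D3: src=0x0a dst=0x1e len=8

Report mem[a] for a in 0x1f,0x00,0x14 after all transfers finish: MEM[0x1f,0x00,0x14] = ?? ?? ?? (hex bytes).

  after D0: wrote 5B at 0x07 = 46d6dd08da
  after D1: wrote 3B at 0x12 = 9a5a1c
  after D2: wrote 8B at 0x1f = dd9a5a1c24e4c196
  after D3: wrote 8B at 0x1e = 08dad6d07058d2dd
query mem[0x1f]=0xda, mem[0x00]=0xcf, mem[0x14]=0x1c

MEM[0x1f,0x00,0x14] = da cf 1c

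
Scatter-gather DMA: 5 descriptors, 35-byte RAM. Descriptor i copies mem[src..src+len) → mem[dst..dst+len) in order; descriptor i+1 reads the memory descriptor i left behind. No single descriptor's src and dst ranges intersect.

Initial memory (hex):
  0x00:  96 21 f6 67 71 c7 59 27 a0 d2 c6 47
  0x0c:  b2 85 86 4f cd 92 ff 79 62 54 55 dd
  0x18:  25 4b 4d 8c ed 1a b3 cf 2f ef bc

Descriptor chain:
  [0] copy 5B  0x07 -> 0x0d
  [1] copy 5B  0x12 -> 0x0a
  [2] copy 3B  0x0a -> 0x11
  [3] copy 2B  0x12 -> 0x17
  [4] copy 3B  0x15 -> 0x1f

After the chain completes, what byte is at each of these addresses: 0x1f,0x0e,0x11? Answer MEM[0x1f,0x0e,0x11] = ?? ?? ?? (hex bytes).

MEM[0x1f,0x0e,0x11] = 54 55 ff

  after D0: wrote 5B at 0x0d = 27a0d2c647
  after D1: wrote 5B at 0x0a = ff79625455
  after D2: wrote 3B at 0x11 = ff7962
  after D3: wrote 2B at 0x17 = 7962
  after D4: wrote 3B at 0x1f = 545579
query mem[0x1f]=0x54, mem[0x0e]=0x55, mem[0x11]=0xff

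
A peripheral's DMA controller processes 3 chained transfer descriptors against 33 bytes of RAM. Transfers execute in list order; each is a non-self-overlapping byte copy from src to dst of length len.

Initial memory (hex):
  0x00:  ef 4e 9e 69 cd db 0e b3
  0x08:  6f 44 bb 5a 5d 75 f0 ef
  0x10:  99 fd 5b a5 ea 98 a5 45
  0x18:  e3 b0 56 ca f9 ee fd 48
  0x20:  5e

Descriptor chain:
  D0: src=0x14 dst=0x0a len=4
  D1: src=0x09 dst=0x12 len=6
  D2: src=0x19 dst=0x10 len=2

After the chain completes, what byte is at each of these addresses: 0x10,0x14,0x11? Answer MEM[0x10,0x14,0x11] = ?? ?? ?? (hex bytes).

MEM[0x10,0x14,0x11] = b0 98 56

#0 dst[0x0a+4] := {0xea,0x98,0xa5,0x45}
#1 dst[0x12+6] := {0x44,0xea,0x98,0xa5,0x45,0xf0}
#2 dst[0x10+2] := {0xb0,0x56}
query mem[0x10]=0xb0, mem[0x14]=0x98, mem[0x11]=0x56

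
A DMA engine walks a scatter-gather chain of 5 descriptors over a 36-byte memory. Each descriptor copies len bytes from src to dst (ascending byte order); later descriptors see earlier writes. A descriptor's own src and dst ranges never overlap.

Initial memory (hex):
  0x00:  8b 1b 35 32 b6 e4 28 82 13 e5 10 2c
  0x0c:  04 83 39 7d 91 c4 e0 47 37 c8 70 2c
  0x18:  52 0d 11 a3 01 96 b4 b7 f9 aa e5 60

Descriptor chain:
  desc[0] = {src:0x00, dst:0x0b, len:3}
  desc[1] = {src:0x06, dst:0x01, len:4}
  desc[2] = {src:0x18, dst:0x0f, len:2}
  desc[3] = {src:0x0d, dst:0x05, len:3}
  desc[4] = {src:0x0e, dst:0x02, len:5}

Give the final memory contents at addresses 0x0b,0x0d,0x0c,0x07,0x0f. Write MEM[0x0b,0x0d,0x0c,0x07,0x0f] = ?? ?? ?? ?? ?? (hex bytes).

D0: mem[0x0b..0x0d] <- [8b 1b 35]
D1: mem[0x01..0x04] <- [28 82 13 e5]
D2: mem[0x0f..0x10] <- [52 0d]
D3: mem[0x05..0x07] <- [35 39 52]
D4: mem[0x02..0x06] <- [39 52 0d c4 e0]
query mem[0x0b]=0x8b, mem[0x0d]=0x35, mem[0x0c]=0x1b, mem[0x07]=0x52, mem[0x0f]=0x52

MEM[0x0b,0x0d,0x0c,0x07,0x0f] = 8b 35 1b 52 52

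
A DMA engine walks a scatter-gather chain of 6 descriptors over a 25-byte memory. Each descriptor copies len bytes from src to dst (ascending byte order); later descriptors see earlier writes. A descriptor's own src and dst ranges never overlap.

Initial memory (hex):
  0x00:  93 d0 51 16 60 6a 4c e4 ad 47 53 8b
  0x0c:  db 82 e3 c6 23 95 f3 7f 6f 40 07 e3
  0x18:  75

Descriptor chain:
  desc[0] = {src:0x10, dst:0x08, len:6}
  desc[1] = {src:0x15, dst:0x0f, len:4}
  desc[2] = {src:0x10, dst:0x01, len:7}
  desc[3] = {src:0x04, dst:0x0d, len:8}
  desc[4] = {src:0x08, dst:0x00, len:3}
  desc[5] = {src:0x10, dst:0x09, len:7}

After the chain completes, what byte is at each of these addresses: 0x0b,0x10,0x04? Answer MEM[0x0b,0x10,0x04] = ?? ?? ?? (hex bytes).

MEM[0x0b,0x10,0x04] = 95 07 7f

D0: mem[0x08..0x0d] <- [23 95 f3 7f 6f 40]
D1: mem[0x0f..0x12] <- [40 07 e3 75]
D2: mem[0x01..0x07] <- [07 e3 75 7f 6f 40 07]
D3: mem[0x0d..0x14] <- [7f 6f 40 07 23 95 f3 7f]
D4: mem[0x00..0x02] <- [23 95 f3]
D5: mem[0x09..0x0f] <- [07 23 95 f3 7f 40 07]
query mem[0x0b]=0x95, mem[0x10]=0x07, mem[0x04]=0x7f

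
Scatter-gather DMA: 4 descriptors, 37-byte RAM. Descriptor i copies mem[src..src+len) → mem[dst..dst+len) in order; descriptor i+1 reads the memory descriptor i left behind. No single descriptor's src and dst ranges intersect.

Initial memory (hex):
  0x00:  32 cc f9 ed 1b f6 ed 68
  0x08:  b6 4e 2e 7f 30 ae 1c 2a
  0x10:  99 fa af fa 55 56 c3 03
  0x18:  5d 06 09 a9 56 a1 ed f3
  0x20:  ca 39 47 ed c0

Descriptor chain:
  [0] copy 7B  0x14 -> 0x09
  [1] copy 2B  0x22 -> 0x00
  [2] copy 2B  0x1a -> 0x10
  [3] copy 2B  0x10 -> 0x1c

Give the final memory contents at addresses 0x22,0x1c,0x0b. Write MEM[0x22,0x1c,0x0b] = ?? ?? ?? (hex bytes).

MEM[0x22,0x1c,0x0b] = 47 09 c3

D0: mem[0x09..0x0f] <- [55 56 c3 03 5d 06 09]
D1: mem[0x00..0x01] <- [47 ed]
D2: mem[0x10..0x11] <- [09 a9]
D3: mem[0x1c..0x1d] <- [09 a9]
query mem[0x22]=0x47, mem[0x1c]=0x09, mem[0x0b]=0xc3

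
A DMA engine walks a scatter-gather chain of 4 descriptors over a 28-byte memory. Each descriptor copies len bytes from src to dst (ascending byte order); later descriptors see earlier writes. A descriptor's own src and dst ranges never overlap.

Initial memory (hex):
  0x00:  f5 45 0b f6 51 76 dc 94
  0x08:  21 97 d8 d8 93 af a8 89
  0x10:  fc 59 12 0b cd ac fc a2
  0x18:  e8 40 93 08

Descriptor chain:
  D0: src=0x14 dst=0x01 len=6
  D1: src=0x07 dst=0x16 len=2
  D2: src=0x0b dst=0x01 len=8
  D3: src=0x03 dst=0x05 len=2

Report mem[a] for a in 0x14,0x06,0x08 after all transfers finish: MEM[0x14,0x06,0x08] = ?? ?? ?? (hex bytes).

D0: mem[0x01..0x06] <- [cd ac fc a2 e8 40]
D1: mem[0x16..0x17] <- [94 21]
D2: mem[0x01..0x08] <- [d8 93 af a8 89 fc 59 12]
D3: mem[0x05..0x06] <- [af a8]
query mem[0x14]=0xcd, mem[0x06]=0xa8, mem[0x08]=0x12

MEM[0x14,0x06,0x08] = cd a8 12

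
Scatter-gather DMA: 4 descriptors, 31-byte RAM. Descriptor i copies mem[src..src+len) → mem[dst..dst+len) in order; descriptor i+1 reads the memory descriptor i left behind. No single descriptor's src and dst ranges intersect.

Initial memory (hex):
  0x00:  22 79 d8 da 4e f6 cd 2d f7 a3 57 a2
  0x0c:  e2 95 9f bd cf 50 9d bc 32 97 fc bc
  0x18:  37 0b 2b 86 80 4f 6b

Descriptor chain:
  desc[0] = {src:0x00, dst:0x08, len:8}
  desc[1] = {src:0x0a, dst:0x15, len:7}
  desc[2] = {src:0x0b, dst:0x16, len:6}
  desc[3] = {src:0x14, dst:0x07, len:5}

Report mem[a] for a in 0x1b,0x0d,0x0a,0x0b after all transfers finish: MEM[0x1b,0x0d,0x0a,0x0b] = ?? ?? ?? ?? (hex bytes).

[0] 0x00->0x08 len=8 : 22 79 d8 da 4e f6 cd 2d
[1] 0x0a->0x15 len=7 : d8 da 4e f6 cd 2d cf
[2] 0x0b->0x16 len=6 : da 4e f6 cd 2d cf
[3] 0x14->0x07 len=5 : 32 d8 da 4e f6
query mem[0x1b]=0xcf, mem[0x0d]=0xf6, mem[0x0a]=0x4e, mem[0x0b]=0xf6

MEM[0x1b,0x0d,0x0a,0x0b] = cf f6 4e f6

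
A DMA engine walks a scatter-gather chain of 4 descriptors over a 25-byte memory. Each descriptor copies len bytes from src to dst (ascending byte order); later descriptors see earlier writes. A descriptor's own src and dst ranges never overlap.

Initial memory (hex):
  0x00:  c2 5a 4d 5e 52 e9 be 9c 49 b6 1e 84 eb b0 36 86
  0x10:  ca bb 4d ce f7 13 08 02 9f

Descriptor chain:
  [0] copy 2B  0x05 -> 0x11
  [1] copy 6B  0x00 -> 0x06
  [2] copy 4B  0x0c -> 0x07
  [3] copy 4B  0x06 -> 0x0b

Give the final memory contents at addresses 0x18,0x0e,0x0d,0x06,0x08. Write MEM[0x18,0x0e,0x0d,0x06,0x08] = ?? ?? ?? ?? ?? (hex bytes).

MEM[0x18,0x0e,0x0d,0x06,0x08] = 9f 36 b0 c2 b0

  after D0: wrote 2B at 0x11 = e9be
  after D1: wrote 6B at 0x06 = c25a4d5e52e9
  after D2: wrote 4B at 0x07 = ebb03686
  after D3: wrote 4B at 0x0b = c2ebb036
query mem[0x18]=0x9f, mem[0x0e]=0x36, mem[0x0d]=0xb0, mem[0x06]=0xc2, mem[0x08]=0xb0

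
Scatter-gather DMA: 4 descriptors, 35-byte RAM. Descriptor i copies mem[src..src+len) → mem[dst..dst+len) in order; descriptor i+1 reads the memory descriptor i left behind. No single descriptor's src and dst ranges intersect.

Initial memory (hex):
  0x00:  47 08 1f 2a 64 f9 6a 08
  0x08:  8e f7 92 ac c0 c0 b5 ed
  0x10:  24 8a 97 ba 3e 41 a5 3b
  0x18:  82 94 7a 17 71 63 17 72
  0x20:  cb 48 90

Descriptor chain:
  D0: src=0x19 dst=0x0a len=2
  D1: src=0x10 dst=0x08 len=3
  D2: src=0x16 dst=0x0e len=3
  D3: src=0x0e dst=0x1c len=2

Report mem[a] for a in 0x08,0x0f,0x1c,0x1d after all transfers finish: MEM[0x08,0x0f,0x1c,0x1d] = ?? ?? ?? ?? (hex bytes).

MEM[0x08,0x0f,0x1c,0x1d] = 24 3b a5 3b

D0: mem[0x0a..0x0b] <- [94 7a]
D1: mem[0x08..0x0a] <- [24 8a 97]
D2: mem[0x0e..0x10] <- [a5 3b 82]
D3: mem[0x1c..0x1d] <- [a5 3b]
query mem[0x08]=0x24, mem[0x0f]=0x3b, mem[0x1c]=0xa5, mem[0x1d]=0x3b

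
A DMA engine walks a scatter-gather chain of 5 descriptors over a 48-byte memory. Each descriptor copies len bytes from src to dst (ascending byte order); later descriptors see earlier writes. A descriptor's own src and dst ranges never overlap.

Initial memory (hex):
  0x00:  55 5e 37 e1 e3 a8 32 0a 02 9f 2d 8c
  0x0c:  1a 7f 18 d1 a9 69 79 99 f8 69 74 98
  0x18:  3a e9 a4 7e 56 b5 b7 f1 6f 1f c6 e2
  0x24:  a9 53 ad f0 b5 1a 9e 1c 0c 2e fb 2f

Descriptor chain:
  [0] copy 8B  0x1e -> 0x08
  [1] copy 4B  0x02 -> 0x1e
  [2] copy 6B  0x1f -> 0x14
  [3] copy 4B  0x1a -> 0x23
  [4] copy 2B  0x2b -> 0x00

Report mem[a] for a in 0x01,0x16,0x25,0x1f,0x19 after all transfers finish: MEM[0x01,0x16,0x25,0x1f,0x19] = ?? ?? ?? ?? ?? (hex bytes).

MEM[0x01,0x16,0x25,0x1f,0x19] = 0c a8 56 e1 a9

[0] 0x1e->0x08 len=8 : b7 f1 6f 1f c6 e2 a9 53
[1] 0x02->0x1e len=4 : 37 e1 e3 a8
[2] 0x1f->0x14 len=6 : e1 e3 a8 c6 e2 a9
[3] 0x1a->0x23 len=4 : a4 7e 56 b5
[4] 0x2b->0x00 len=2 : 1c 0c
query mem[0x01]=0x0c, mem[0x16]=0xa8, mem[0x25]=0x56, mem[0x1f]=0xe1, mem[0x19]=0xa9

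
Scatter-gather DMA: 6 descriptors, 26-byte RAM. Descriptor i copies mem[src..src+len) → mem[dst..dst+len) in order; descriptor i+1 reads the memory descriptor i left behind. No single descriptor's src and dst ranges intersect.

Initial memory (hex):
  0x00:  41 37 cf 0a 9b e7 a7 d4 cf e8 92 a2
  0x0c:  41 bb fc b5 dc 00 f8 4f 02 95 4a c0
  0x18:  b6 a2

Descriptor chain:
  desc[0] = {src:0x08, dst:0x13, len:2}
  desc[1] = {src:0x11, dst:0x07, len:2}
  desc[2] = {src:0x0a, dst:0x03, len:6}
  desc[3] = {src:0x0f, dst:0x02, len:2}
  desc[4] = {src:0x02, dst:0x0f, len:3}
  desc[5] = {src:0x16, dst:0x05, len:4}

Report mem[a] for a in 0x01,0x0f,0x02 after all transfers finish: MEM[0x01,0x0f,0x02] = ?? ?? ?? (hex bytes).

#0 dst[0x13+2] := {0xcf,0xe8}
#1 dst[0x07+2] := {0x00,0xf8}
#2 dst[0x03+6] := {0x92,0xa2,0x41,0xbb,0xfc,0xb5}
#3 dst[0x02+2] := {0xb5,0xdc}
#4 dst[0x0f+3] := {0xb5,0xdc,0xa2}
#5 dst[0x05+4] := {0x4a,0xc0,0xb6,0xa2}
query mem[0x01]=0x37, mem[0x0f]=0xb5, mem[0x02]=0xb5

MEM[0x01,0x0f,0x02] = 37 b5 b5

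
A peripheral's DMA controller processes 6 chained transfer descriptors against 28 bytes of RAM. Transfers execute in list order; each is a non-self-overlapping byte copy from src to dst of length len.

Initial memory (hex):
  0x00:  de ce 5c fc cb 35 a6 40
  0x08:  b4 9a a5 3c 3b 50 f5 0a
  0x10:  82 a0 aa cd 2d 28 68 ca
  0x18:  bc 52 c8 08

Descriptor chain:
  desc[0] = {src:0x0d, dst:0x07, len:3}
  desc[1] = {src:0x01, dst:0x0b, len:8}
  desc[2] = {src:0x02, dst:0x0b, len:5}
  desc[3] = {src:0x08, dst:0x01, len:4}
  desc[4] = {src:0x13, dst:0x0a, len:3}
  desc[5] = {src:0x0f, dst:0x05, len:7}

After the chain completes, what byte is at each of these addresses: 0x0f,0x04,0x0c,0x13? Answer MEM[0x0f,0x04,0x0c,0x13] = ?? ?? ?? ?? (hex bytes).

[0] 0x0d->0x07 len=3 : 50 f5 0a
[1] 0x01->0x0b len=8 : ce 5c fc cb 35 a6 50 f5
[2] 0x02->0x0b len=5 : 5c fc cb 35 a6
[3] 0x08->0x01 len=4 : f5 0a a5 5c
[4] 0x13->0x0a len=3 : cd 2d 28
[5] 0x0f->0x05 len=7 : a6 a6 50 f5 cd 2d 28
query mem[0x0f]=0xa6, mem[0x04]=0x5c, mem[0x0c]=0x28, mem[0x13]=0xcd

MEM[0x0f,0x04,0x0c,0x13] = a6 5c 28 cd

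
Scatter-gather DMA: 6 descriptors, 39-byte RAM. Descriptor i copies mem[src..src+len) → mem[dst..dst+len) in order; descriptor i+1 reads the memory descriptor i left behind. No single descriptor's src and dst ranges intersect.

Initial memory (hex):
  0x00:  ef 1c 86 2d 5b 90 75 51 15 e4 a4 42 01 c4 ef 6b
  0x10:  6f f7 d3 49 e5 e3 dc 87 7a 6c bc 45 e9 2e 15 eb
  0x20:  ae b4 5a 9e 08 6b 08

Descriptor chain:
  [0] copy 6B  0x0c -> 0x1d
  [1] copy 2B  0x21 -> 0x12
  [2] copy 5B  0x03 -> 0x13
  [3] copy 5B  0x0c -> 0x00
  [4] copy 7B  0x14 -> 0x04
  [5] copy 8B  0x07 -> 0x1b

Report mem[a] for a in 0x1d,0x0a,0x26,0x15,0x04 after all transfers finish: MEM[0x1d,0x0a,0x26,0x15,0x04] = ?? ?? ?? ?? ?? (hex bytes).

MEM[0x1d,0x0a,0x26,0x15,0x04] = 6c bc 08 90 5b

  after D0: wrote 6B at 0x1d = 01c4ef6b6ff7
  after D1: wrote 2B at 0x12 = 6ff7
  after D2: wrote 5B at 0x13 = 2d5b907551
  after D3: wrote 5B at 0x00 = 01c4ef6b6f
  after D4: wrote 7B at 0x04 = 5b9075517a6cbc
  after D5: wrote 8B at 0x1b = 517a6cbc4201c4ef
query mem[0x1d]=0x6c, mem[0x0a]=0xbc, mem[0x26]=0x08, mem[0x15]=0x90, mem[0x04]=0x5b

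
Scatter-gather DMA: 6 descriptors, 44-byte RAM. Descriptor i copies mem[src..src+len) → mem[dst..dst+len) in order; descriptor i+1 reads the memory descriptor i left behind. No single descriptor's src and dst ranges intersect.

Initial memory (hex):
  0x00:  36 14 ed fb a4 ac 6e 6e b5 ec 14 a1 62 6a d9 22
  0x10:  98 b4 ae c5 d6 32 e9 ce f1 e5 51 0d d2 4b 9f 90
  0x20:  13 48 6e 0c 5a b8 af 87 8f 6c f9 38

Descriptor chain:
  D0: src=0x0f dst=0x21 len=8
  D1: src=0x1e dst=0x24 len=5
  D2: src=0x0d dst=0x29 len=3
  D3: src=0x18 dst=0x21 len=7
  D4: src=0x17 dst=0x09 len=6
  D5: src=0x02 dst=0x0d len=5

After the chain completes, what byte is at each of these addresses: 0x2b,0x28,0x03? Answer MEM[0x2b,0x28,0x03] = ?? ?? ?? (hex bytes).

MEM[0x2b,0x28,0x03] = 22 98 fb

[0] 0x0f->0x21 len=8 : 22 98 b4 ae c5 d6 32 e9
[1] 0x1e->0x24 len=5 : 9f 90 13 22 98
[2] 0x0d->0x29 len=3 : 6a d9 22
[3] 0x18->0x21 len=7 : f1 e5 51 0d d2 4b 9f
[4] 0x17->0x09 len=6 : ce f1 e5 51 0d d2
[5] 0x02->0x0d len=5 : ed fb a4 ac 6e
query mem[0x2b]=0x22, mem[0x28]=0x98, mem[0x03]=0xfb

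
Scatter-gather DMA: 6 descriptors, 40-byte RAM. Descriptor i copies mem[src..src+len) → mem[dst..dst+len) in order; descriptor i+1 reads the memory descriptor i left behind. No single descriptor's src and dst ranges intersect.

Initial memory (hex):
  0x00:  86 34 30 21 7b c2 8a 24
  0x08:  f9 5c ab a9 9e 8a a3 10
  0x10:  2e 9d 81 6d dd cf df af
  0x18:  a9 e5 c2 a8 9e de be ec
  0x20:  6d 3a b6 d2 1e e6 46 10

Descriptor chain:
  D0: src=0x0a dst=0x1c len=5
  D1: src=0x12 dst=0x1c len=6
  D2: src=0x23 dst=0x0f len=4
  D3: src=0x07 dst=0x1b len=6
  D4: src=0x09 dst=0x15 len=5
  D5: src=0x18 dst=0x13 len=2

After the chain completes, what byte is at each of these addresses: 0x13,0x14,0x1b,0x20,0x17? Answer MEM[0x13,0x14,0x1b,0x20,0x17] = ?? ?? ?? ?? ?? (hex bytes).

  after D0: wrote 5B at 0x1c = aba99e8aa3
  after D1: wrote 6B at 0x1c = 816dddcfdfaf
  after D2: wrote 4B at 0x0f = d21ee646
  after D3: wrote 6B at 0x1b = 24f95caba99e
  after D4: wrote 5B at 0x15 = 5caba99e8a
  after D5: wrote 2B at 0x13 = 9e8a
query mem[0x13]=0x9e, mem[0x14]=0x8a, mem[0x1b]=0x24, mem[0x20]=0x9e, mem[0x17]=0xa9

MEM[0x13,0x14,0x1b,0x20,0x17] = 9e 8a 24 9e a9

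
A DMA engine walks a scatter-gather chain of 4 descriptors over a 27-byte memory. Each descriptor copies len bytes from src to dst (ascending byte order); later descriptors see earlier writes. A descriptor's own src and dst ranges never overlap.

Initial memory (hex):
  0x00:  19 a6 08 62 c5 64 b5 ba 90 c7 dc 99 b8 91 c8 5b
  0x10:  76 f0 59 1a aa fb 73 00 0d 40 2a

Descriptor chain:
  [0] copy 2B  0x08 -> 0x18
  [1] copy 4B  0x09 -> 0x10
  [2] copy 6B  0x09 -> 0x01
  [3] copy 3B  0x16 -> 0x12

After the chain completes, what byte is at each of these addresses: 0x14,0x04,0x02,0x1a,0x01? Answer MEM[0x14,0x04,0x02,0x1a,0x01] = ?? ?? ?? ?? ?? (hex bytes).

MEM[0x14,0x04,0x02,0x1a,0x01] = 90 b8 dc 2a c7

  after D0: wrote 2B at 0x18 = 90c7
  after D1: wrote 4B at 0x10 = c7dc99b8
  after D2: wrote 6B at 0x01 = c7dc99b891c8
  after D3: wrote 3B at 0x12 = 730090
query mem[0x14]=0x90, mem[0x04]=0xb8, mem[0x02]=0xdc, mem[0x1a]=0x2a, mem[0x01]=0xc7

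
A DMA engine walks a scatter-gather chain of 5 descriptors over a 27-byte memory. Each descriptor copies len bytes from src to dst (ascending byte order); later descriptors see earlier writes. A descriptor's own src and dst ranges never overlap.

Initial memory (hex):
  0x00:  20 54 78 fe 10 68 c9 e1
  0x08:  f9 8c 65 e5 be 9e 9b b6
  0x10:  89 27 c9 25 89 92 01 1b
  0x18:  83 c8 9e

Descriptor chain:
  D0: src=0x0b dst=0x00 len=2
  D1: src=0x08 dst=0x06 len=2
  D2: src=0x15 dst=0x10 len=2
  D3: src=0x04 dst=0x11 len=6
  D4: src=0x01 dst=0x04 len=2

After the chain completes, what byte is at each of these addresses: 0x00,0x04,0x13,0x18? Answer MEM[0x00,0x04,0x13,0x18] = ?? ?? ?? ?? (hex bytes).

MEM[0x00,0x04,0x13,0x18] = e5 be f9 83

[0] 0x0b->0x00 len=2 : e5 be
[1] 0x08->0x06 len=2 : f9 8c
[2] 0x15->0x10 len=2 : 92 01
[3] 0x04->0x11 len=6 : 10 68 f9 8c f9 8c
[4] 0x01->0x04 len=2 : be 78
query mem[0x00]=0xe5, mem[0x04]=0xbe, mem[0x13]=0xf9, mem[0x18]=0x83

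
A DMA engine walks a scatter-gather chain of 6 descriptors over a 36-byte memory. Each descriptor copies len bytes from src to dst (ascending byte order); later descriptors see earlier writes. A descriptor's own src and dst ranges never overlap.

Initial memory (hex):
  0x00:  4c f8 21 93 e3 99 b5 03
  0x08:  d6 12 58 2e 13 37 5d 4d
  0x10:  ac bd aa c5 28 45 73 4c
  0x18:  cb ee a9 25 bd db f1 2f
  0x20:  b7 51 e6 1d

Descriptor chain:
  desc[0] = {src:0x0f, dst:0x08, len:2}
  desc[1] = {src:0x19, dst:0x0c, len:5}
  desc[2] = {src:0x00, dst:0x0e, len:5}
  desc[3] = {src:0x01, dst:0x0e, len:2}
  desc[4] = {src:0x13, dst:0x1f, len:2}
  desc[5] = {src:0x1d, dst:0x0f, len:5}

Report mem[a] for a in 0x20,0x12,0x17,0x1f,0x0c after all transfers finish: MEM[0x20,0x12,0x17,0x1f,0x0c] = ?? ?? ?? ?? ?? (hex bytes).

MEM[0x20,0x12,0x17,0x1f,0x0c] = 28 28 4c c5 ee

  after D0: wrote 2B at 0x08 = 4dac
  after D1: wrote 5B at 0x0c = eea925bddb
  after D2: wrote 5B at 0x0e = 4cf82193e3
  after D3: wrote 2B at 0x0e = f821
  after D4: wrote 2B at 0x1f = c528
  after D5: wrote 5B at 0x0f = dbf1c52851
query mem[0x20]=0x28, mem[0x12]=0x28, mem[0x17]=0x4c, mem[0x1f]=0xc5, mem[0x0c]=0xee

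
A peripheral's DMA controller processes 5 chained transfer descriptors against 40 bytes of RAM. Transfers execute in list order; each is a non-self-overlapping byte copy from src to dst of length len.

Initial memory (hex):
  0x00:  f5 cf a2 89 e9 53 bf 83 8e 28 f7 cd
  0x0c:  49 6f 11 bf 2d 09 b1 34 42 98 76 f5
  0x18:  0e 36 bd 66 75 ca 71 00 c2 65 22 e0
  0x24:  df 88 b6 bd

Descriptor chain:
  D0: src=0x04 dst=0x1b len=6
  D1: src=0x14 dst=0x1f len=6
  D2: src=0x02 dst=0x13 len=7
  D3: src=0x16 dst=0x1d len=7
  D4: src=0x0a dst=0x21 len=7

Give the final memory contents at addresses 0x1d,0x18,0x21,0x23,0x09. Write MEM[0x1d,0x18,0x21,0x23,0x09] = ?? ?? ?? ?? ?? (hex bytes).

D0: mem[0x1b..0x20] <- [e9 53 bf 83 8e 28]
D1: mem[0x1f..0x24] <- [42 98 76 f5 0e 36]
D2: mem[0x13..0x19] <- [a2 89 e9 53 bf 83 8e]
D3: mem[0x1d..0x23] <- [53 bf 83 8e bd e9 53]
D4: mem[0x21..0x27] <- [f7 cd 49 6f 11 bf 2d]
query mem[0x1d]=0x53, mem[0x18]=0x83, mem[0x21]=0xf7, mem[0x23]=0x49, mem[0x09]=0x28

MEM[0x1d,0x18,0x21,0x23,0x09] = 53 83 f7 49 28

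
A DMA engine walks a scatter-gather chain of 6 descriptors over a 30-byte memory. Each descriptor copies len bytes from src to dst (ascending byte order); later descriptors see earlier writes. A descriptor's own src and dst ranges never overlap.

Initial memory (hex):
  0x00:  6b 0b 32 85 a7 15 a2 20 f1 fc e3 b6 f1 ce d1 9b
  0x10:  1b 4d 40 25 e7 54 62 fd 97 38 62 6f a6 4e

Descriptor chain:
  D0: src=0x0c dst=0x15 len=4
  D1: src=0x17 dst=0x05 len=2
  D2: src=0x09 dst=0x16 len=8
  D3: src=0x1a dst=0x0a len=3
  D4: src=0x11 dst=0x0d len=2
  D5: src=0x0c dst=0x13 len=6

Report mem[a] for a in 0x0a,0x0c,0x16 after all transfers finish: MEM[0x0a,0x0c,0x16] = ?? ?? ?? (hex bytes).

MEM[0x0a,0x0c,0x16] = ce 9b 9b

D0: mem[0x15..0x18] <- [f1 ce d1 9b]
D1: mem[0x05..0x06] <- [d1 9b]
D2: mem[0x16..0x1d] <- [fc e3 b6 f1 ce d1 9b 1b]
D3: mem[0x0a..0x0c] <- [ce d1 9b]
D4: mem[0x0d..0x0e] <- [4d 40]
D5: mem[0x13..0x18] <- [9b 4d 40 9b 1b 4d]
query mem[0x0a]=0xce, mem[0x0c]=0x9b, mem[0x16]=0x9b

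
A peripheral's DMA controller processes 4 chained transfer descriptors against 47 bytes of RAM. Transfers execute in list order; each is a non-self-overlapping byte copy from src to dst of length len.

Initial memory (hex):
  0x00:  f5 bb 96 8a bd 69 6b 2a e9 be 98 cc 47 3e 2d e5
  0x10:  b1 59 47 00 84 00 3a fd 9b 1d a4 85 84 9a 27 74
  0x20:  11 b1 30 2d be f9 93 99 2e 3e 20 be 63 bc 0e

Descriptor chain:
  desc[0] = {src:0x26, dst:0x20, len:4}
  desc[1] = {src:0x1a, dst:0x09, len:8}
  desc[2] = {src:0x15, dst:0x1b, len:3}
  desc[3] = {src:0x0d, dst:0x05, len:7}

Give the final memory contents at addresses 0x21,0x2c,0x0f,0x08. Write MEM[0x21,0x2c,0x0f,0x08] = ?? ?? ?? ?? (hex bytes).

[0] 0x26->0x20 len=4 : 93 99 2e 3e
[1] 0x1a->0x09 len=8 : a4 85 84 9a 27 74 93 99
[2] 0x15->0x1b len=3 : 00 3a fd
[3] 0x0d->0x05 len=7 : 27 74 93 99 59 47 00
query mem[0x21]=0x99, mem[0x2c]=0x63, mem[0x0f]=0x93, mem[0x08]=0x99

MEM[0x21,0x2c,0x0f,0x08] = 99 63 93 99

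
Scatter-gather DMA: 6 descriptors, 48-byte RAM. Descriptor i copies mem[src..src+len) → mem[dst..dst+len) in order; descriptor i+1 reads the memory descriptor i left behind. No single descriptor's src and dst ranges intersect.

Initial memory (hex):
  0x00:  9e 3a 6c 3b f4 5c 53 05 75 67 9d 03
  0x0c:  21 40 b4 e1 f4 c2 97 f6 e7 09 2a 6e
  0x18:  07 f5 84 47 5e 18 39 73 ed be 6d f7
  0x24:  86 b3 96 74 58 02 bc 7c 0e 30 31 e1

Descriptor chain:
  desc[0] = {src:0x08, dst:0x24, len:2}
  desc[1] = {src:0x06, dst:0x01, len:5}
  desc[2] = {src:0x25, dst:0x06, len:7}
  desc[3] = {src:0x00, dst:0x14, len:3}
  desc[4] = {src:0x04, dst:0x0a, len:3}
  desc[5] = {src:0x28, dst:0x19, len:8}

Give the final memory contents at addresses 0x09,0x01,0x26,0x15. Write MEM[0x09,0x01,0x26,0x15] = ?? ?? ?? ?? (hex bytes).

MEM[0x09,0x01,0x26,0x15] = 58 53 96 53

[0] 0x08->0x24 len=2 : 75 67
[1] 0x06->0x01 len=5 : 53 05 75 67 9d
[2] 0x25->0x06 len=7 : 67 96 74 58 02 bc 7c
[3] 0x00->0x14 len=3 : 9e 53 05
[4] 0x04->0x0a len=3 : 67 9d 67
[5] 0x28->0x19 len=8 : 58 02 bc 7c 0e 30 31 e1
query mem[0x09]=0x58, mem[0x01]=0x53, mem[0x26]=0x96, mem[0x15]=0x53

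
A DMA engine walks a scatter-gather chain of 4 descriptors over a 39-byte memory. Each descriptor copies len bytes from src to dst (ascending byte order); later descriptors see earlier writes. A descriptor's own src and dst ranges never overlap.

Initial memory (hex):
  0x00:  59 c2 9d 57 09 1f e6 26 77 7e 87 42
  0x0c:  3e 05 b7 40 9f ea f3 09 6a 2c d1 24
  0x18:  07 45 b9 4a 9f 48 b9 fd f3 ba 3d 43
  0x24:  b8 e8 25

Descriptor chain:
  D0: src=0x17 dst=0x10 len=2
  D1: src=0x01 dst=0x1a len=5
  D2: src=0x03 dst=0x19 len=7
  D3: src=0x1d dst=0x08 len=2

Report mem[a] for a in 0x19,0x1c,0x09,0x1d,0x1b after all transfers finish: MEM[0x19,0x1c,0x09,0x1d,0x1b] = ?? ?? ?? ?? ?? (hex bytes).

MEM[0x19,0x1c,0x09,0x1d,0x1b] = 57 e6 77 26 1f

D0: mem[0x10..0x11] <- [24 07]
D1: mem[0x1a..0x1e] <- [c2 9d 57 09 1f]
D2: mem[0x19..0x1f] <- [57 09 1f e6 26 77 7e]
D3: mem[0x08..0x09] <- [26 77]
query mem[0x19]=0x57, mem[0x1c]=0xe6, mem[0x09]=0x77, mem[0x1d]=0x26, mem[0x1b]=0x1f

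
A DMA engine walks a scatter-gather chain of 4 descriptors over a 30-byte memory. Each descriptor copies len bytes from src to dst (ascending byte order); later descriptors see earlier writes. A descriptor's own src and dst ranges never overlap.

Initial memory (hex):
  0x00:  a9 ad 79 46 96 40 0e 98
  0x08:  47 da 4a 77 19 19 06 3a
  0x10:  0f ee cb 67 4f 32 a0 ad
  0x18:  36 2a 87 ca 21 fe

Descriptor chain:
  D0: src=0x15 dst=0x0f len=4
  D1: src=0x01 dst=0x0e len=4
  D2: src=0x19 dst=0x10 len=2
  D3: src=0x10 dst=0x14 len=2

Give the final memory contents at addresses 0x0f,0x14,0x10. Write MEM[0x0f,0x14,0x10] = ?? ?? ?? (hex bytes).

MEM[0x0f,0x14,0x10] = 79 2a 2a

[0] 0x15->0x0f len=4 : 32 a0 ad 36
[1] 0x01->0x0e len=4 : ad 79 46 96
[2] 0x19->0x10 len=2 : 2a 87
[3] 0x10->0x14 len=2 : 2a 87
query mem[0x0f]=0x79, mem[0x14]=0x2a, mem[0x10]=0x2a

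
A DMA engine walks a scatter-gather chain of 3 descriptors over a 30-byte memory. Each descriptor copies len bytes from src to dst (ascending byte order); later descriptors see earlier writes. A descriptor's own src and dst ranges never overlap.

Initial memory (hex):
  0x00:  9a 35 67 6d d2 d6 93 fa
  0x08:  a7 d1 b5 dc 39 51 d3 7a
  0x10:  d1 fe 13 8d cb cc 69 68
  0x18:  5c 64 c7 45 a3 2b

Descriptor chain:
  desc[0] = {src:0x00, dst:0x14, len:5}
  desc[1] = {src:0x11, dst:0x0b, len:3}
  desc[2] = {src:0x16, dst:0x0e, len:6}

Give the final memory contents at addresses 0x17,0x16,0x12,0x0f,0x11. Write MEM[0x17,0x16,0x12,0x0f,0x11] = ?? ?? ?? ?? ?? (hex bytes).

#0 dst[0x14+5] := {0x9a,0x35,0x67,0x6d,0xd2}
#1 dst[0x0b+3] := {0xfe,0x13,0x8d}
#2 dst[0x0e+6] := {0x67,0x6d,0xd2,0x64,0xc7,0x45}
query mem[0x17]=0x6d, mem[0x16]=0x67, mem[0x12]=0xc7, mem[0x0f]=0x6d, mem[0x11]=0x64

MEM[0x17,0x16,0x12,0x0f,0x11] = 6d 67 c7 6d 64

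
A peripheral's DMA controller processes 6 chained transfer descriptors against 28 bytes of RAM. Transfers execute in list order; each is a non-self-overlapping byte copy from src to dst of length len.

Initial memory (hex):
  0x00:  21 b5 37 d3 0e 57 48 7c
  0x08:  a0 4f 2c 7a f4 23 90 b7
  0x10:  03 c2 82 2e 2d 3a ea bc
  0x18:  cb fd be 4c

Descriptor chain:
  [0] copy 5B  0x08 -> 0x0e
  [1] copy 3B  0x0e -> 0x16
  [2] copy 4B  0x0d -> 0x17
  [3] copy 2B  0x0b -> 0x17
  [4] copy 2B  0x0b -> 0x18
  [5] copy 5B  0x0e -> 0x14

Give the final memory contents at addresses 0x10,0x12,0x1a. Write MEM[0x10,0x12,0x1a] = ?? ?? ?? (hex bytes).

#0 dst[0x0e+5] := {0xa0,0x4f,0x2c,0x7a,0xf4}
#1 dst[0x16+3] := {0xa0,0x4f,0x2c}
#2 dst[0x17+4] := {0x23,0xa0,0x4f,0x2c}
#3 dst[0x17+2] := {0x7a,0xf4}
#4 dst[0x18+2] := {0x7a,0xf4}
#5 dst[0x14+5] := {0xa0,0x4f,0x2c,0x7a,0xf4}
query mem[0x10]=0x2c, mem[0x12]=0xf4, mem[0x1a]=0x2c

MEM[0x10,0x12,0x1a] = 2c f4 2c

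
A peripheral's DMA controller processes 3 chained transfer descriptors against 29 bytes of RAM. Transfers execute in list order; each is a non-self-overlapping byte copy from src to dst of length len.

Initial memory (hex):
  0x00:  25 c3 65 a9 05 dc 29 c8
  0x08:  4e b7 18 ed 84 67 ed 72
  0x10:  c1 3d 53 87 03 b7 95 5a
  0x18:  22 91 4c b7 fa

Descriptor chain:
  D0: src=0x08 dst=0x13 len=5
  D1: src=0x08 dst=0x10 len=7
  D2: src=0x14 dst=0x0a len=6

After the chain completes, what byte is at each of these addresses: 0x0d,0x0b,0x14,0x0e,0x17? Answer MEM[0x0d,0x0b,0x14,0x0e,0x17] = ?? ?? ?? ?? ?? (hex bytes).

MEM[0x0d,0x0b,0x14,0x0e,0x17] = 84 67 84 22 84

#0 dst[0x13+5] := {0x4e,0xb7,0x18,0xed,0x84}
#1 dst[0x10+7] := {0x4e,0xb7,0x18,0xed,0x84,0x67,0xed}
#2 dst[0x0a+6] := {0x84,0x67,0xed,0x84,0x22,0x91}
query mem[0x0d]=0x84, mem[0x0b]=0x67, mem[0x14]=0x84, mem[0x0e]=0x22, mem[0x17]=0x84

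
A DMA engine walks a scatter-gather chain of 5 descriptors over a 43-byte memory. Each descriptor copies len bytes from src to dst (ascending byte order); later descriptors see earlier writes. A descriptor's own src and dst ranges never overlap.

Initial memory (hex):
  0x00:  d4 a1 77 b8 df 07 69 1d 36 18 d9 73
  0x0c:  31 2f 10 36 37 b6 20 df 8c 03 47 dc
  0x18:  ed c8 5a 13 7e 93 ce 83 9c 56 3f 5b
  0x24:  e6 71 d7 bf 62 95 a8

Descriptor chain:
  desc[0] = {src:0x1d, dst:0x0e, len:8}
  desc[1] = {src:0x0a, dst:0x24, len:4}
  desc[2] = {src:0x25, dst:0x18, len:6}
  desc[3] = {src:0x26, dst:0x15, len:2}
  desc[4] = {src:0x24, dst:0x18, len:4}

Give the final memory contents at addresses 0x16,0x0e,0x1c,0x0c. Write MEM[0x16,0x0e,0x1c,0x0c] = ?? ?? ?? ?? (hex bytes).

#0 dst[0x0e+8] := {0x93,0xce,0x83,0x9c,0x56,0x3f,0x5b,0xe6}
#1 dst[0x24+4] := {0xd9,0x73,0x31,0x2f}
#2 dst[0x18+6] := {0x73,0x31,0x2f,0x62,0x95,0xa8}
#3 dst[0x15+2] := {0x31,0x2f}
#4 dst[0x18+4] := {0xd9,0x73,0x31,0x2f}
query mem[0x16]=0x2f, mem[0x0e]=0x93, mem[0x1c]=0x95, mem[0x0c]=0x31

MEM[0x16,0x0e,0x1c,0x0c] = 2f 93 95 31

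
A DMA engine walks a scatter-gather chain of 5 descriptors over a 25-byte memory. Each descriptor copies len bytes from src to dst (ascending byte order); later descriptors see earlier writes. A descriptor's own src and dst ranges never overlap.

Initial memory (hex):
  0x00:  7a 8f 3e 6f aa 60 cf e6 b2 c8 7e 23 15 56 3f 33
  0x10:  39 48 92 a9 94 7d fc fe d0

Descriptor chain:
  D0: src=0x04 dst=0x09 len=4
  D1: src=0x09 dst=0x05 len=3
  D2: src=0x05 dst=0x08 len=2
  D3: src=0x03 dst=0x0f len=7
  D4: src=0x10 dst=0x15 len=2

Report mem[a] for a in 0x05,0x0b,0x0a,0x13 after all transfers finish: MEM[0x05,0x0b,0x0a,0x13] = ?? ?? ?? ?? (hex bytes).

#0 dst[0x09+4] := {0xaa,0x60,0xcf,0xe6}
#1 dst[0x05+3] := {0xaa,0x60,0xcf}
#2 dst[0x08+2] := {0xaa,0x60}
#3 dst[0x0f+7] := {0x6f,0xaa,0xaa,0x60,0xcf,0xaa,0x60}
#4 dst[0x15+2] := {0xaa,0xaa}
query mem[0x05]=0xaa, mem[0x0b]=0xcf, mem[0x0a]=0x60, mem[0x13]=0xcf

MEM[0x05,0x0b,0x0a,0x13] = aa cf 60 cf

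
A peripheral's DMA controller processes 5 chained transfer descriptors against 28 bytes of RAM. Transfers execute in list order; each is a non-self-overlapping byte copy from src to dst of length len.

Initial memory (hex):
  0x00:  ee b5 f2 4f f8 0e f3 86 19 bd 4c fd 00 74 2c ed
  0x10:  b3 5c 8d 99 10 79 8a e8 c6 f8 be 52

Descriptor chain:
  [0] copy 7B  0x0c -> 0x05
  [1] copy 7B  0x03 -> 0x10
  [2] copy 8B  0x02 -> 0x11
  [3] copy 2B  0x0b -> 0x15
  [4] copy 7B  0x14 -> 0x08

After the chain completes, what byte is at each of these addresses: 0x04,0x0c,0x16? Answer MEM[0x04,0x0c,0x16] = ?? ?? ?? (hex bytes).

[0] 0x0c->0x05 len=7 : 00 74 2c ed b3 5c 8d
[1] 0x03->0x10 len=7 : 4f f8 00 74 2c ed b3
[2] 0x02->0x11 len=8 : f2 4f f8 00 74 2c ed b3
[3] 0x0b->0x15 len=2 : 8d 00
[4] 0x14->0x08 len=7 : 00 8d 00 ed b3 f8 be
query mem[0x04]=0xf8, mem[0x0c]=0xb3, mem[0x16]=0x00

MEM[0x04,0x0c,0x16] = f8 b3 00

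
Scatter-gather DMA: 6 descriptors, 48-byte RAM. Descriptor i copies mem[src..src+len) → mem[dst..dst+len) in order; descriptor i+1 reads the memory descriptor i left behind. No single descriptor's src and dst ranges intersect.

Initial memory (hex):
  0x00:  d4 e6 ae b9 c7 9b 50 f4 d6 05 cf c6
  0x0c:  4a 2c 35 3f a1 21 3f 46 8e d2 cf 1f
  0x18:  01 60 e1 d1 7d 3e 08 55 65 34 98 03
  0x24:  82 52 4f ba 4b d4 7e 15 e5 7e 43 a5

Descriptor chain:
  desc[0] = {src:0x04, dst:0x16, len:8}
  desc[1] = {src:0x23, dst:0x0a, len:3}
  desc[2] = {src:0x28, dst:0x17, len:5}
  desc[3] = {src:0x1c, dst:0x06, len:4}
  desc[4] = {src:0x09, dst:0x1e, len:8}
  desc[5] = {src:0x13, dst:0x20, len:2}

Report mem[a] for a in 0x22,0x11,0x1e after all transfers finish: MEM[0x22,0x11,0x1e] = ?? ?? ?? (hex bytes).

MEM[0x22,0x11,0x1e] = 2c 21 55

  after D0: wrote 8B at 0x16 = c79b50f4d605cfc6
  after D1: wrote 3B at 0x0a = 038252
  after D2: wrote 5B at 0x17 = 4bd47e15e5
  after D3: wrote 4B at 0x06 = cfc60855
  after D4: wrote 8B at 0x1e = 550382522c353fa1
  after D5: wrote 2B at 0x20 = 468e
query mem[0x22]=0x2c, mem[0x11]=0x21, mem[0x1e]=0x55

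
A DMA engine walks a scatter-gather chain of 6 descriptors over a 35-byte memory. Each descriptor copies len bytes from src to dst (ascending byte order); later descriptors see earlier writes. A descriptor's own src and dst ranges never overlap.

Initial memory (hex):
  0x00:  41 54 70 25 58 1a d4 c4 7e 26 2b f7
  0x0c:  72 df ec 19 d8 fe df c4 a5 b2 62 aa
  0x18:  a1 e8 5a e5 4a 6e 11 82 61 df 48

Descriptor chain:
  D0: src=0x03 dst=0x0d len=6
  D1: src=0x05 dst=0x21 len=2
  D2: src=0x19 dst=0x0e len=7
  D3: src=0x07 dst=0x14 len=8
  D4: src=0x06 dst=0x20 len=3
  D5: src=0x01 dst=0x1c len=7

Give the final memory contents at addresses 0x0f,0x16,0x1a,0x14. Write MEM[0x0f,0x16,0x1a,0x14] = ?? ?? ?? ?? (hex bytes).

MEM[0x0f,0x16,0x1a,0x14] = 5a 26 25 c4

D0: mem[0x0d..0x12] <- [25 58 1a d4 c4 7e]
D1: mem[0x21..0x22] <- [1a d4]
D2: mem[0x0e..0x14] <- [e8 5a e5 4a 6e 11 82]
D3: mem[0x14..0x1b] <- [c4 7e 26 2b f7 72 25 e8]
D4: mem[0x20..0x22] <- [d4 c4 7e]
D5: mem[0x1c..0x22] <- [54 70 25 58 1a d4 c4]
query mem[0x0f]=0x5a, mem[0x16]=0x26, mem[0x1a]=0x25, mem[0x14]=0xc4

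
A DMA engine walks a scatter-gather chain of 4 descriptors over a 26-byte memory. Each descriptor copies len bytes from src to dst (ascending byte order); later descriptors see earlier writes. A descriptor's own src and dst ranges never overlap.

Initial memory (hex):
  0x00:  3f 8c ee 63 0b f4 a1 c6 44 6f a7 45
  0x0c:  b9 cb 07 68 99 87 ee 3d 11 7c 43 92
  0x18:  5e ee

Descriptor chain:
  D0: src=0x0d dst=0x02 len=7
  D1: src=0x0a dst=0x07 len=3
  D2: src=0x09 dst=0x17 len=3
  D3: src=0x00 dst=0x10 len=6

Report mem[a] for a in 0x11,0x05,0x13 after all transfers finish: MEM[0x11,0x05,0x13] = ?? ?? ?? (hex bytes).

MEM[0x11,0x05,0x13] = 8c 99 07

  after D0: wrote 7B at 0x02 = cb07689987ee3d
  after D1: wrote 3B at 0x07 = a745b9
  after D2: wrote 3B at 0x17 = b9a745
  after D3: wrote 6B at 0x10 = 3f8ccb076899
query mem[0x11]=0x8c, mem[0x05]=0x99, mem[0x13]=0x07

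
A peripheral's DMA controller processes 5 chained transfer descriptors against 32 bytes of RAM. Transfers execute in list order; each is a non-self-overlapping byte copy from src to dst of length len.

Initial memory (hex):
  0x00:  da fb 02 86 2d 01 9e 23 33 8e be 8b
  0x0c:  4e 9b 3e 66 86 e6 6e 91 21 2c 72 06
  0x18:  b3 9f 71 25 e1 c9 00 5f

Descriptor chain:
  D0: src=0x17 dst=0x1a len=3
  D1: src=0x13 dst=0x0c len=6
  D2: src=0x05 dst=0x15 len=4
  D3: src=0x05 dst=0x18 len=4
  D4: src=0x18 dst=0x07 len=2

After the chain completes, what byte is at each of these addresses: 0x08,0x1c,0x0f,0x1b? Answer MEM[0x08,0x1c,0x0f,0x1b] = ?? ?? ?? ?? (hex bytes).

MEM[0x08,0x1c,0x0f,0x1b] = 9e 9f 72 33

[0] 0x17->0x1a len=3 : 06 b3 9f
[1] 0x13->0x0c len=6 : 91 21 2c 72 06 b3
[2] 0x05->0x15 len=4 : 01 9e 23 33
[3] 0x05->0x18 len=4 : 01 9e 23 33
[4] 0x18->0x07 len=2 : 01 9e
query mem[0x08]=0x9e, mem[0x1c]=0x9f, mem[0x0f]=0x72, mem[0x1b]=0x33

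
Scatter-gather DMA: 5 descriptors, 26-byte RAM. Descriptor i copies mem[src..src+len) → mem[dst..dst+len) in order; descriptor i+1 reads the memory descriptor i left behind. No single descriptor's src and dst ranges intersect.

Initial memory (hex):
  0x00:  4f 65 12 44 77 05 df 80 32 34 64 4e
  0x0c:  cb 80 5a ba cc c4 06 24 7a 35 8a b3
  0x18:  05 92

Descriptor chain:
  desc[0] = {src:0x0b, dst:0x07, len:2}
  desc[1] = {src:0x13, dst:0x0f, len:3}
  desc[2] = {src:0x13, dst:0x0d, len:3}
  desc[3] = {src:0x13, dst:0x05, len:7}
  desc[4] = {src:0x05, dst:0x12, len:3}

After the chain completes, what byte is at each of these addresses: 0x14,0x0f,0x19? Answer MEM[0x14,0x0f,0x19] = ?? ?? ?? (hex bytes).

MEM[0x14,0x0f,0x19] = 35 35 92

D0: mem[0x07..0x08] <- [4e cb]
D1: mem[0x0f..0x11] <- [24 7a 35]
D2: mem[0x0d..0x0f] <- [24 7a 35]
D3: mem[0x05..0x0b] <- [24 7a 35 8a b3 05 92]
D4: mem[0x12..0x14] <- [24 7a 35]
query mem[0x14]=0x35, mem[0x0f]=0x35, mem[0x19]=0x92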